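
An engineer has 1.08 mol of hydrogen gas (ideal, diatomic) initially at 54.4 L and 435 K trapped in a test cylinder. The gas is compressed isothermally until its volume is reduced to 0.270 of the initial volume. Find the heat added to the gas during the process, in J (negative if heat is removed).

-5110 J

P₁ = nRT₁/V₁ = 1.08×8.314×435/54.4 = 71.8 kPa.
Isothermal: T stays 435 K; PV = const ⇒ V₂ = 14.7 L, P₂ = 266 kPa.
ΔU = 0 (ideal gas, T constant).
W = nRT ln(V₂/V₁) = 1.08×8.314×435×ln(0.270) = -5110 J.
Q = ΔU + W = -5110 J.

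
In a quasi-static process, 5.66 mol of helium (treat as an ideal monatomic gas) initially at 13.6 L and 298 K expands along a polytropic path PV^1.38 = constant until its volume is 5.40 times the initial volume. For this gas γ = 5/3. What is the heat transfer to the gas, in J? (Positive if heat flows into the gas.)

7510 J

P₁ = nRT₁/V₁ = 5.66×8.314×298/13.6 = 1030 kPa.
Polytropic n=1.38: T₂ = T₁(V₁/V₂)^(n−1) = 298×(0.185)^0.38 = 157 K; P₂ = P₁(V₁/V₂)^n = 101 kPa.
W = (P₁V₁−P₂V₂)/(n−1) = (1030×13.6−101×73.4)/0.38 = 17500 J.
ΔU = nCvΔT = 5.66×12.5×(157−298) = -9950 J.
Q = ΔU + W = 7510 J.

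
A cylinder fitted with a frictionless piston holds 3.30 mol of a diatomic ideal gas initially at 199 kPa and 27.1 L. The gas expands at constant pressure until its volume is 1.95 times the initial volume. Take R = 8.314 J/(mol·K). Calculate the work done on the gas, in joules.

T₁ = P₁V₁/(nR) = 199×27.1/(3.30×8.314) = 197 K.
Isobaric: P stays 199 kPa; V/T = const ⇒ T₂ = 383 K, V₂ = 52.8 L.
W = PΔV = 199×(52.8−27.1) kPa·L = 5120 J.
Work done on the gas = −W_by = -5120 J.

-5120 J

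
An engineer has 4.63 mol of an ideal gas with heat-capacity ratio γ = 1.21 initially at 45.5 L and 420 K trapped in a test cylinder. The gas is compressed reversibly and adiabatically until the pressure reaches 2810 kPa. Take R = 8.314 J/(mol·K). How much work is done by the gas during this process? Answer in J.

P₁ = nRT₁/V₁ = 4.63×8.314×420/45.5 = 355 kPa.
Adiabatic: T₂/T₁ = (P₂/P₁)^((γ−1)/γ) ⇒ T₂ = 420×(7.91)^0.174 = 601 K; V₂ = 8.24 L.
ΔU = nCvΔT = 4.63×39.6×(601−420) = 33200 J.
Q = 0 for an adiabatic process, so W = −ΔU = -33200 J.

-33200 J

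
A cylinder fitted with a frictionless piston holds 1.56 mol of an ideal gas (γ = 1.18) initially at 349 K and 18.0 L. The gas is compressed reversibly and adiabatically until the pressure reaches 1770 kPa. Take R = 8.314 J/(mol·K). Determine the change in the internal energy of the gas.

8720 J

P₁ = nRT₁/V₁ = 1.56×8.314×349/18.0 = 251 kPa.
Adiabatic: T₂/T₁ = (P₂/P₁)^((γ−1)/γ) ⇒ T₂ = 349×(7.04)^0.153 = 470 K; V₂ = 3.44 L.
For an ideal gas ΔU = nCvΔT with Cv = R/(γ−1) = 46.2 J/(mol·K).
ΔU = 1.56×46.2×(470−349) = 8720 J.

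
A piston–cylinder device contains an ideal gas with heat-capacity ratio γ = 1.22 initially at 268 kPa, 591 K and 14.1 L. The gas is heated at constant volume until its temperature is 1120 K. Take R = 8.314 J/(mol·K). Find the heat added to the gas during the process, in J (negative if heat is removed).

15400 J

n = P₁V₁/(RT₁) = 268×14.1/(8.314×591) = 0.769 mol.
Isochoric: V stays 14.1 L; P/T = const ⇒ T₂ = 1120 K, P₂ = 508 kPa.
W = 0 (no volume change).
ΔU = nCvΔT = 0.769×37.8×(1120−591) = 15400 J.
Q = ΔU = 15400 J.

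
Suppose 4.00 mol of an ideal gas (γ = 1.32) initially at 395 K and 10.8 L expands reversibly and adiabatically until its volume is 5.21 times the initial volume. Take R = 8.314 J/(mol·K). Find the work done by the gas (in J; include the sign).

16800 J

P₁ = nRT₁/V₁ = 4.00×8.314×395/10.8 = 1220 kPa.
Adiabatic: TV^(γ−1) = const ⇒ T₂ = 395×(0.192)^0.320 = 233 K; PV^γ = const ⇒ P₂ = 138 kPa.
ΔU = nCvΔT = 4.00×26.0×(233−395) = -16800 J.
Q = 0 for an adiabatic process, so W = −ΔU = 16800 J.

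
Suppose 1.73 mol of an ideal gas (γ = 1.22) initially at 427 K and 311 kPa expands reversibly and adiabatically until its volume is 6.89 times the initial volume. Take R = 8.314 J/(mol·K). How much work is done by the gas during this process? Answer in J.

9660 J

V₁ = nRT₁/P₁ = 1.73×8.314×427/311 = 19.7 L.
Adiabatic: TV^(γ−1) = const ⇒ T₂ = 427×(0.145)^0.220 = 279 K; PV^γ = const ⇒ P₂ = 29.5 kPa.
ΔU = nCvΔT = 1.73×37.8×(279−427) = -9660 J.
Q = 0 for an adiabatic process, so W = −ΔU = 9660 J.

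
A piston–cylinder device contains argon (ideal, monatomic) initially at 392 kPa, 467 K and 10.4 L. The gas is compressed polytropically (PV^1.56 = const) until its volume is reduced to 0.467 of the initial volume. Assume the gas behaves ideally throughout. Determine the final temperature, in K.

Polytropic n=1.56: T₂ = T₁(V₁/V₂)^(n−1) = 467×(2.14)^0.56 = 715 K; P₂ = P₁(V₁/V₂)^n = 1290 kPa.

715 K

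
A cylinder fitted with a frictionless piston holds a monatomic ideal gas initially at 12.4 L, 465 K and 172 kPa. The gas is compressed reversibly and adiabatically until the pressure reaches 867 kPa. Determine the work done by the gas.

-2910 J

n = P₁V₁/(RT₁) = 172×12.4/(8.314×465) = 0.552 mol.
Adiabatic: T₂/T₁ = (P₂/P₁)^((γ−1)/γ) ⇒ T₂ = 465×(5.04)^0.400 = 888 K; V₂ = 4.70 L.
ΔU = nCvΔT = 0.552×12.5×(888−465) = 2910 J.
Q = 0 for an adiabatic process, so W = −ΔU = -2910 J.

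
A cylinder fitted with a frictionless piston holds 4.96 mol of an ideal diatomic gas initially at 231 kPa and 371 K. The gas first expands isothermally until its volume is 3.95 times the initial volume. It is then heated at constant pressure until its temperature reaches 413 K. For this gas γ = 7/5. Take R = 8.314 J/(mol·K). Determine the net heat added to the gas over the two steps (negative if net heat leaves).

27100 J

V₁ = nRT₁/P₁ = 4.96×8.314×371/231 = 66.2 L.
Step 1 — Isothermal: T stays 371 K; PV = const ⇒ V₂ = 262 L, P₂ = 58.5 kPa.
ΔU = 0 (ideal gas, T constant).
W = nRT ln(V₂/V₁) = 4.96×8.314×371×ln(3.95) = 21000 J.
Q = ΔU + W = 21000 J.
State after step 1: P = 58.5 kPa, V = 262 L, T = 371 K.
Step 2 — Isobaric: P stays 58.5 kPa; V/T = const ⇒ T₂ = 413 K, V₂ = 291 L.
W = PΔV = 58.5×(291−262) kPa·L = 1730 J.
ΔU = nCvΔT = 4.96×20.8×(413−371) = 4330 J.
Q = ΔU + W = nCpΔT = 6060 J.
Net over both steps: W = 22700 J, Q = 27100 J, ΔU = 4330 J.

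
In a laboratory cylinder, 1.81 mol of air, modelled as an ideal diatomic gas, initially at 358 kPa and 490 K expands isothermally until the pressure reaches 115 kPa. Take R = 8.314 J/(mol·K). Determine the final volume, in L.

64.1 L

V₁ = nRT₁/P₁ = 1.81×8.314×490/358 = 20.6 L.
Isothermal: T stays 490 K; PV = const ⇒ V₂ = 64.1 L, P₂ = 115 kPa.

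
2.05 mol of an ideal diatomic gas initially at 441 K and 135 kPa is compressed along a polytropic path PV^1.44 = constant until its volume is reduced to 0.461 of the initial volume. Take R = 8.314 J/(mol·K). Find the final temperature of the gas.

V₁ = nRT₁/P₁ = 2.05×8.314×441/135 = 55.7 L.
Polytropic n=1.44: T₂ = T₁(V₁/V₂)^(n−1) = 441×(2.17)^0.44 = 620 K; P₂ = P₁(V₁/V₂)^n = 412 kPa.

620 K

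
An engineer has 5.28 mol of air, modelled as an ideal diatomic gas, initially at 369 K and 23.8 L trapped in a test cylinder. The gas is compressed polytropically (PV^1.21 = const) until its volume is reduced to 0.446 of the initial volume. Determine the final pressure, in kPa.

1810 kPa

P₁ = nRT₁/V₁ = 5.28×8.314×369/23.8 = 681 kPa.
Polytropic n=1.21: T₂ = T₁(V₁/V₂)^(n−1) = 369×(2.24)^0.21 = 437 K; P₂ = P₁(V₁/V₂)^n = 1810 kPa.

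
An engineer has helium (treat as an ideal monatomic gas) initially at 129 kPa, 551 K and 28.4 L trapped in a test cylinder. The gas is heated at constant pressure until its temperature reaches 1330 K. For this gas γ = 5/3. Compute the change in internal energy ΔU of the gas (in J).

n = P₁V₁/(RT₁) = 129×28.4/(8.314×551) = 0.800 mol.
Isobaric: P stays 129 kPa; V/T = const ⇒ T₂ = 1330 K, V₂ = 68.6 L.
For an ideal gas ΔU = nCvΔT with Cv = (3/2)R = 12.5 J/(mol·K).
ΔU = 0.800×12.5×(1330−551) = 7770 J.

7770 J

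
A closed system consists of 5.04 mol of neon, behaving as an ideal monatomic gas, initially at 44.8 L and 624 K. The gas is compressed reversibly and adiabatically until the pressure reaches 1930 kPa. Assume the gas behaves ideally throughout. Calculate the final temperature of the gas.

1010 K

P₁ = nRT₁/V₁ = 5.04×8.314×624/44.8 = 584 kPa.
Adiabatic: T₂/T₁ = (P₂/P₁)^((γ−1)/γ) ⇒ T₂ = 624×(3.31)^0.400 = 1010 K; V₂ = 21.9 L.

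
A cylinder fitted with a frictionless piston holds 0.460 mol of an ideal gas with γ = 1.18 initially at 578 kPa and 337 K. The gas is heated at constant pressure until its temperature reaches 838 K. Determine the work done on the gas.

-1920 J

V₁ = nRT₁/P₁ = 0.460×8.314×337/578 = 2.23 L.
Isobaric: P stays 578 kPa; V/T = const ⇒ T₂ = 838 K, V₂ = 5.54 L.
W = PΔV = 578×(5.54−2.23) kPa·L = 1920 J.
Work done on the gas = −W_by = -1920 J.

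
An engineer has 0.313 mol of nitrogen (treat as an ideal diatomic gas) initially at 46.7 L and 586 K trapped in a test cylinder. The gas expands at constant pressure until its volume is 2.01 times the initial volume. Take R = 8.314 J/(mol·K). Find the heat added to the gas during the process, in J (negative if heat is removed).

P₁ = nRT₁/V₁ = 0.313×8.314×586/46.7 = 32.7 kPa.
Isobaric: P stays 32.7 kPa; V/T = const ⇒ T₂ = 1180 K, V₂ = 93.9 L.
W = PΔV = 32.7×(93.9−46.7) kPa·L = 1540 J.
ΔU = nCvΔT = 0.313×20.8×(1180−586) = 3850 J.
Q = ΔU + W = nCpΔT = 5390 J.

5390 J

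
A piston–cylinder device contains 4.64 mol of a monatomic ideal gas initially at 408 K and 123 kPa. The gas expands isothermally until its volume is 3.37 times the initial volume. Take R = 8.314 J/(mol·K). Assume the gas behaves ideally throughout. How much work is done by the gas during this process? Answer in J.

19100 J

V₁ = nRT₁/P₁ = 4.64×8.314×408/123 = 128 L.
Isothermal: T stays 408 K; PV = const ⇒ V₂ = 431 L, P₂ = 36.5 kPa.
W = nRT ln(V₂/V₁) = 4.64×8.314×408×ln(3.37) = 19100 J.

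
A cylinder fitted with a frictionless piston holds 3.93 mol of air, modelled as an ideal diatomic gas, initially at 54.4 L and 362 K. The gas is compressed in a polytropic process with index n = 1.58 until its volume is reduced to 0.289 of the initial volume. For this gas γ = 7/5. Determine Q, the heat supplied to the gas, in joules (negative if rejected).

9680 J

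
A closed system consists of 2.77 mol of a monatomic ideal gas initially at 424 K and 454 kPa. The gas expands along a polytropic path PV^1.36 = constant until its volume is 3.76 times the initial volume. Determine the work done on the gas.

-10300 J

V₁ = nRT₁/P₁ = 2.77×8.314×424/454 = 21.5 L.
Polytropic n=1.36: T₂ = T₁(V₁/V₂)^(n−1) = 424×(0.266)^0.36 = 263 K; P₂ = P₁(V₁/V₂)^n = 75.0 kPa.
W = (P₁V₁−P₂V₂)/(n−1) = (454×21.5−75.0×80.9)/0.36 = 10300 J.
Work done on the gas = −W_by = -10300 J.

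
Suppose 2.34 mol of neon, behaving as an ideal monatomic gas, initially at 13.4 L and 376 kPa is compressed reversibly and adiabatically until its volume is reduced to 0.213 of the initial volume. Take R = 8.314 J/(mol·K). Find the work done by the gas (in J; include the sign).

-13600 J

T₁ = P₁V₁/(nR) = 376×13.4/(2.34×8.314) = 259 K.
Adiabatic: TV^(γ−1) = const ⇒ T₂ = 259×(4.69)^0.667 = 726 K; PV^γ = const ⇒ P₂ = 4950 kPa.
ΔU = nCvΔT = 2.34×12.5×(726−259) = 13600 J.
Q = 0 for an adiabatic process, so W = −ΔU = -13600 J.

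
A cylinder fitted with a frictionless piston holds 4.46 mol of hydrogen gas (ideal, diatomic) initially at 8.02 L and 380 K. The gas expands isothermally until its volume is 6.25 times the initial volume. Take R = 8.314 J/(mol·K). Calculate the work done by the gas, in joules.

25800 J

P₁ = nRT₁/V₁ = 4.46×8.314×380/8.02 = 1760 kPa.
Isothermal: T stays 380 K; PV = const ⇒ V₂ = 50.1 L, P₂ = 281 kPa.
W = nRT ln(V₂/V₁) = 4.46×8.314×380×ln(6.25) = 25800 J.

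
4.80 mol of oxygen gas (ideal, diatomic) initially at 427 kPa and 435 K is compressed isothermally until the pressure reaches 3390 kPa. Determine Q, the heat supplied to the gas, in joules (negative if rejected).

V₁ = nRT₁/P₁ = 4.80×8.314×435/427 = 40.7 L.
Isothermal: T stays 435 K; PV = const ⇒ V₂ = 5.12 L, P₂ = 3390 kPa.
ΔU = 0 (ideal gas, T constant).
W = nRT ln(V₂/V₁) = 4.80×8.314×435×ln(0.126) = -36000 J.
Q = ΔU + W = -36000 J.

-36000 J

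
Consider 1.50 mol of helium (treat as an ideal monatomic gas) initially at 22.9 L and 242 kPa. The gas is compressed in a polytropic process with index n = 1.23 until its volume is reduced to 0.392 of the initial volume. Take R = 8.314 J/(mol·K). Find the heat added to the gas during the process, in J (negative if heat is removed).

-3790 J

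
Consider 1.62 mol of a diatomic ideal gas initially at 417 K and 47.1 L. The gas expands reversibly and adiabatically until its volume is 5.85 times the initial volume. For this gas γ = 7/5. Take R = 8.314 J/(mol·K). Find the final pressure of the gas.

10.1 kPa

P₁ = nRT₁/V₁ = 1.62×8.314×417/47.1 = 119 kPa.
Adiabatic: TV^(γ−1) = const ⇒ T₂ = 417×(0.171)^0.400 = 206 K; PV^γ = const ⇒ P₂ = 10.1 kPa.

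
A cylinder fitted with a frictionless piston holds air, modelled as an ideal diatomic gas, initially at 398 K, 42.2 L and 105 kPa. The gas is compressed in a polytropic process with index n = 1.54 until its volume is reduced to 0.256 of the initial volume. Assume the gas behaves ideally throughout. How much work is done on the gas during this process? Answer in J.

n = P₁V₁/(RT₁) = 105×42.2/(8.314×398) = 1.34 mol.
Polytropic n=1.54: T₂ = T₁(V₁/V₂)^(n−1) = 398×(3.91)^0.54 = 831 K; P₂ = P₁(V₁/V₂)^n = 856 kPa.
W = (P₁V₁−P₂V₂)/(n−1) = (105×42.2−856×10.8)/0.54 = -8920 J.
Work done on the gas = −W_by = 8920 J.

8920 J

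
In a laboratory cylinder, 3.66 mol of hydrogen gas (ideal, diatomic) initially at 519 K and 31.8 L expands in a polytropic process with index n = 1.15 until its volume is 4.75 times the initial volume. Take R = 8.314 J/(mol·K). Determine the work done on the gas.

-21900 J

P₁ = nRT₁/V₁ = 3.66×8.314×519/31.8 = 497 kPa.
Polytropic n=1.15: T₂ = T₁(V₁/V₂)^(n−1) = 519×(0.211)^0.15 = 411 K; P₂ = P₁(V₁/V₂)^n = 82.8 kPa.
W = (P₁V₁−P₂V₂)/(n−1) = (497×31.8−82.8×151)/0.15 = 21900 J.
Work done on the gas = −W_by = -21900 J.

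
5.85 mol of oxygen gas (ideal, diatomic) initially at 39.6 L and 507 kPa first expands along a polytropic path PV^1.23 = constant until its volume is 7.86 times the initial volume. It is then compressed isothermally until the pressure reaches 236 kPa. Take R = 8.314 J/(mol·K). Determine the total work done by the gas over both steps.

T₁ = P₁V₁/(nR) = 507×39.6/(5.85×8.314) = 413 K.
Step 1 — Polytropic n=1.23: T₂ = T₁(V₁/V₂)^(n−1) = 413×(0.127)^0.23 = 257 K; P₂ = P₁(V₁/V₂)^n = 40.1 kPa.
W = (P₁V₁−P₂V₂)/(n−1) = (507×39.6−40.1×311)/0.23 = 33000 J.
ΔU = nCvΔT = 5.85×20.8×(257−413) = -19000 J.
Q = ΔU + W = 14000 J.
State after step 1: P = 40.1 kPa, V = 311 L, T = 257 K.
Step 2 — Isothermal: T stays 257 K; PV = const ⇒ V₂ = 52.9 L, P₂ = 236 kPa.
ΔU = 0 (ideal gas, T constant).
W = nRT ln(V₂/V₁) = 5.85×8.314×257×ln(0.170) = -22100 J.
Q = ΔU + W = -22100 J.
Net over both steps: W = 10800 J, Q = -8120 J, ΔU = -19000 J.

10800 J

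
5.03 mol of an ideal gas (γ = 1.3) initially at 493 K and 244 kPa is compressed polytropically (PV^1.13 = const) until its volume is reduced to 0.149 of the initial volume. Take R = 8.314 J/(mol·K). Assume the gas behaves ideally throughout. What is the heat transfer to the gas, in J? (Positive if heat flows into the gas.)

V₁ = nRT₁/P₁ = 5.03×8.314×493/244 = 84.5 L.
Polytropic n=1.13: T₂ = T₁(V₁/V₂)^(n−1) = 493×(6.71)^0.13 = 631 K; P₂ = P₁(V₁/V₂)^n = 2100 kPa.
W = (P₁V₁−P₂V₂)/(n−1) = (244×84.5−2100×12.6)/0.13 = -44500 J.
ΔU = nCvΔT = 5.03×27.7×(631−493) = 19300 J.
Q = ΔU + W = -25200 J.

-25200 J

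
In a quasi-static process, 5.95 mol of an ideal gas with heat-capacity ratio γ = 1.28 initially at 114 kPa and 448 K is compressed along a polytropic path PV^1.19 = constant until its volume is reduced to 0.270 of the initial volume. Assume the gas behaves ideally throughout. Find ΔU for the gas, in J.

22400 J

V₁ = nRT₁/P₁ = 5.95×8.314×448/114 = 194 L.
Polytropic n=1.19: T₂ = T₁(V₁/V₂)^(n−1) = 448×(3.70)^0.19 = 575 K; P₂ = P₁(V₁/V₂)^n = 541 kPa.
For an ideal gas ΔU = nCvΔT with Cv = R/(γ−1) = 29.7 J/(mol·K).
ΔU = 5.95×29.7×(575−448) = 22400 J.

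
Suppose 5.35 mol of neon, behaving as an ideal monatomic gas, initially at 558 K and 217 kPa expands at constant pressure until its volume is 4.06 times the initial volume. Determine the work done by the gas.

75900 J

V₁ = nRT₁/P₁ = 5.35×8.314×558/217 = 114 L.
Isobaric: P stays 217 kPa; V/T = const ⇒ T₂ = 2270 K, V₂ = 464 L.
W = PΔV = 217×(464−114) kPa·L = 75900 J.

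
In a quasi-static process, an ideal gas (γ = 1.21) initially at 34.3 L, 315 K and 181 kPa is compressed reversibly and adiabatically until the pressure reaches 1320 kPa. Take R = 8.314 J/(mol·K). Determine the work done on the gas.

12200 J

n = P₁V₁/(RT₁) = 181×34.3/(8.314×315) = 2.37 mol.
Adiabatic: T₂/T₁ = (P₂/P₁)^((γ−1)/γ) ⇒ T₂ = 315×(7.29)^0.174 = 445 K; V₂ = 6.64 L.
ΔU = nCvΔT = 2.37×39.6×(445−315) = 12200 J.
Q = 0 for an adiabatic process, so W = −ΔU = -12200 J.
Work done on the gas = −W_by = 12200 J.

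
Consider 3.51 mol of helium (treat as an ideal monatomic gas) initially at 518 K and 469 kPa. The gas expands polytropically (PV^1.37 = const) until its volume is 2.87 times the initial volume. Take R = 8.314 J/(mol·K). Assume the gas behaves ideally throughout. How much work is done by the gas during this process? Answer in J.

V₁ = nRT₁/P₁ = 3.51×8.314×518/469 = 32.2 L.
Polytropic n=1.37: T₂ = T₁(V₁/V₂)^(n−1) = 518×(0.348)^0.37 = 351 K; P₂ = P₁(V₁/V₂)^n = 111 kPa.
W = (P₁V₁−P₂V₂)/(n−1) = (469×32.2−111×92.5)/0.37 = 13200 J.

13200 J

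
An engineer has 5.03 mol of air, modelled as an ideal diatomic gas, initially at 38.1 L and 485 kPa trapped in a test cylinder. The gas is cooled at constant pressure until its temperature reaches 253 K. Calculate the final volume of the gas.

T₁ = P₁V₁/(nR) = 485×38.1/(5.03×8.314) = 442 K.
Isobaric: P stays 485 kPa; V/T = const ⇒ T₂ = 253 K, V₂ = 21.8 L.

21.8 L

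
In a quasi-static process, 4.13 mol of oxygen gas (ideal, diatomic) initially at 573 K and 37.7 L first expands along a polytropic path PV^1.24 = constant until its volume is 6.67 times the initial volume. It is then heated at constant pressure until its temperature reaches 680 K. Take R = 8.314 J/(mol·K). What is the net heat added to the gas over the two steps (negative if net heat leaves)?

P₁ = nRT₁/V₁ = 4.13×8.314×573/37.7 = 522 kPa.
Step 1 — Polytropic n=1.24: T₂ = T₁(V₁/V₂)^(n−1) = 573×(0.150)^0.24 = 363 K; P₂ = P₁(V₁/V₂)^n = 49.6 kPa.
W = (P₁V₁−P₂V₂)/(n−1) = (522×37.7−49.6×251)/0.24 = 30000 J.
ΔU = nCvΔT = 4.13×20.8×(363−573) = -18000 J.
Q = ΔU + W = 12000 J.
State after step 1: P = 49.6 kPa, V = 251 L, T = 363 K.
Step 2 — Isobaric: P stays 49.6 kPa; V/T = const ⇒ T₂ = 680 K, V₂ = 471 L.
W = PΔV = 49.6×(471−251) kPa·L = 10900 J.
ΔU = nCvΔT = 4.13×20.8×(680−363) = 27200 J.
Q = ΔU + W = nCpΔT = 38100 J.
Net over both steps: W = 40900 J, Q = 50000 J, ΔU = 9190 J.

50000 J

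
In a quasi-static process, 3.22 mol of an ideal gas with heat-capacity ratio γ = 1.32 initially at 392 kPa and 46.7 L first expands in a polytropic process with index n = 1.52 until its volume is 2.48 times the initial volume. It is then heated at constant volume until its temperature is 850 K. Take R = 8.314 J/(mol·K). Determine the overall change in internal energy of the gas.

13900 J

T₁ = P₁V₁/(nR) = 392×46.7/(3.22×8.314) = 684 K.
Step 1 — Polytropic n=1.52: T₂ = T₁(V₁/V₂)^(n−1) = 684×(0.403)^0.52 = 426 K; P₂ = P₁(V₁/V₂)^n = 98.6 kPa.
W = (P₁V₁−P₂V₂)/(n−1) = (392×46.7−98.6×116)/0.52 = 13300 J.
ΔU = nCvΔT = 3.22×26.0×(426−684) = -21500 J.
Q = ΔU + W = -8280 J.
State after step 1: P = 98.6 kPa, V = 116 L, T = 426 K.
Step 2 — Isochoric: V stays 116 L; P/T = const ⇒ T₂ = 850 K, P₂ = 196 kPa.
W = 0 (no volume change).
ΔU = nCvΔT = 3.22×26.0×(850−426) = 35400 J.
Q = ΔU = 35400 J.
Net over both steps: W = 13300 J, Q = 27200 J, ΔU = 13900 J.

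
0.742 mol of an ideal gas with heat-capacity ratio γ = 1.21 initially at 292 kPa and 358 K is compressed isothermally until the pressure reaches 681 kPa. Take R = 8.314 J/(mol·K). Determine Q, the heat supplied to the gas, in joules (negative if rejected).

-1870 J

V₁ = nRT₁/P₁ = 0.742×8.314×358/292 = 7.56 L.
Isothermal: T stays 358 K; PV = const ⇒ V₂ = 3.24 L, P₂ = 681 kPa.
ΔU = 0 (ideal gas, T constant).
W = nRT ln(V₂/V₁) = 0.742×8.314×358×ln(0.429) = -1870 J.
Q = ΔU + W = -1870 J.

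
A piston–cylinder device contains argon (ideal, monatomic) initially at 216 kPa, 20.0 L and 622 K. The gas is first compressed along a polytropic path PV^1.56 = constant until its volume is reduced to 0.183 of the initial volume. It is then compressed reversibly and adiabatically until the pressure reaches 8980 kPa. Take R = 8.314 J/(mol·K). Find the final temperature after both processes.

n = P₁V₁/(RT₁) = 216×20.0/(8.314×622) = 0.835 mol.
Step 1 — Polytropic n=1.56: T₂ = T₁(V₁/V₂)^(n−1) = 622×(5.46)^0.56 = 1610 K; P₂ = P₁(V₁/V₂)^n = 3060 kPa.
W = (P₁V₁−P₂V₂)/(n−1) = (216×20.0−3060×3.66)/0.56 = -12300 J.
ΔU = nCvΔT = 0.835×12.5×(1610−622) = 10300 J.
Q = ΔU + W = -1960 J.
State after step 1: P = 3060 kPa, V = 3.66 L, T = 1610 K.
Step 2 — Adiabatic: T₂/T₁ = (P₂/P₁)^((γ−1)/γ) ⇒ T₂ = 1610×(2.94)^0.400 = 2480 K; V₂ = 1.92 L.
ΔU = nCvΔT = 0.835×12.5×(2480−1610) = 9040 J.
Q = 0 for an adiabatic process, so W = −ΔU = -9040 J.
Net over both steps: W = -21300 J, Q = -1960 J, ΔU = 19300 J.

2480 K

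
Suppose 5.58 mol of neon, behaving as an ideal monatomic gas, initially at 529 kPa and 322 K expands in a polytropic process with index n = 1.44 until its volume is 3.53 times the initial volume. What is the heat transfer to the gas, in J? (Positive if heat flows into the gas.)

4920 J

V₁ = nRT₁/P₁ = 5.58×8.314×322/529 = 28.2 L.
Polytropic n=1.44: T₂ = T₁(V₁/V₂)^(n−1) = 322×(0.283)^0.44 = 185 K; P₂ = P₁(V₁/V₂)^n = 86.0 kPa.
W = (P₁V₁−P₂V₂)/(n−1) = (529×28.2−86.0×99.7)/0.44 = 14500 J.
ΔU = nCvΔT = 5.58×12.5×(185−322) = -9540 J.
Q = ΔU + W = 4920 J.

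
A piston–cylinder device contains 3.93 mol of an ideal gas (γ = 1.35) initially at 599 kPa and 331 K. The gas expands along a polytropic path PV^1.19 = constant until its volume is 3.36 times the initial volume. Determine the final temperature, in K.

263 K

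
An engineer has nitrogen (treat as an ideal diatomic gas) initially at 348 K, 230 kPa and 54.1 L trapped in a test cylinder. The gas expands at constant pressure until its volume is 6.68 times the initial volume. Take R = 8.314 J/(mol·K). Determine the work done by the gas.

70700 J

n = P₁V₁/(RT₁) = 230×54.1/(8.314×348) = 4.30 mol.
Isobaric: P stays 230 kPa; V/T = const ⇒ T₂ = 2320 K, V₂ = 361 L.
W = PΔV = 230×(361−54.1) kPa·L = 70700 J.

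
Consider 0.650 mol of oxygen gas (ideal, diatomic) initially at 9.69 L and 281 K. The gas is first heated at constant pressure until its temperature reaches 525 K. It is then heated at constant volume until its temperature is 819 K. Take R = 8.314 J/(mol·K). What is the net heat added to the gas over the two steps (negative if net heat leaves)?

8590 J

P₁ = nRT₁/V₁ = 0.650×8.314×281/9.69 = 157 kPa.
Step 1 — Isobaric: P stays 157 kPa; V/T = const ⇒ T₂ = 525 K, V₂ = 18.1 L.
W = PΔV = 157×(18.1−9.69) kPa·L = 1320 J.
ΔU = nCvΔT = 0.650×20.8×(525−281) = 3300 J.
Q = ΔU + W = nCpΔT = 4620 J.
State after step 1: P = 157 kPa, V = 18.1 L, T = 525 K.
Step 2 — Isochoric: V stays 18.1 L; P/T = const ⇒ T₂ = 819 K, P₂ = 244 kPa.
W = 0 (no volume change).
ΔU = nCvΔT = 0.650×20.8×(819−525) = 3970 J.
Q = ΔU = 3970 J.
Net over both steps: W = 1320 J, Q = 8590 J, ΔU = 7270 J.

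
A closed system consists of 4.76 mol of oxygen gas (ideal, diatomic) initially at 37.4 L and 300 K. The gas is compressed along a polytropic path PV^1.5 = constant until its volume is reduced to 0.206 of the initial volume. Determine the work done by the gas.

P₁ = nRT₁/V₁ = 4.76×8.314×300/37.4 = 317 kPa.
Polytropic n=1.5: T₂ = T₁(V₁/V₂)^(n−1) = 300×(4.85)^0.50 = 661 K; P₂ = P₁(V₁/V₂)^n = 3400 kPa.
W = (P₁V₁−P₂V₂)/(n−1) = (317×37.4−3400×7.70)/0.50 = -28600 J.

-28600 J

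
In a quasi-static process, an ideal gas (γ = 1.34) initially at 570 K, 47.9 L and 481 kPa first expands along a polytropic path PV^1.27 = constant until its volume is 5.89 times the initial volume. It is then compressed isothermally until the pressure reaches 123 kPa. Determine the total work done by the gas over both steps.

n = P₁V₁/(RT₁) = 481×47.9/(8.314×570) = 4.86 mol.
Step 1 — Polytropic n=1.27: T₂ = T₁(V₁/V₂)^(n−1) = 570×(0.170)^0.27 = 353 K; P₂ = P₁(V₁/V₂)^n = 50.6 kPa.
W = (P₁V₁−P₂V₂)/(n−1) = (481×47.9−50.6×282)/0.27 = 32500 J.
ΔU = nCvΔT = 4.86×24.5×(353−570) = -25800 J.
Q = ΔU + W = 6680 J.
State after step 1: P = 50.6 kPa, V = 282 L, T = 353 K.
Step 2 — Isothermal: T stays 353 K; PV = const ⇒ V₂ = 116 L, P₂ = 123 kPa.
ΔU = 0 (ideal gas, T constant).
W = nRT ln(V₂/V₁) = 4.86×8.314×353×ln(0.411) = -12700 J.
Q = ΔU + W = -12700 J.
Net over both steps: W = 19800 J, Q = -6000 J, ΔU = -25800 J.

19800 J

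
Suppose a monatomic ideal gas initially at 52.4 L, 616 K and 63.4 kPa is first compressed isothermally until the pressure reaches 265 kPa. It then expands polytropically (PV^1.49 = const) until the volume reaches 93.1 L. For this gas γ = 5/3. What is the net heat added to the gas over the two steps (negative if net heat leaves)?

-3630 J

n = P₁V₁/(RT₁) = 63.4×52.4/(8.314×616) = 0.649 mol.
Step 1 — Isothermal: T stays 616 K; PV = const ⇒ V₂ = 12.5 L, P₂ = 265 kPa.
ΔU = 0 (ideal gas, T constant).
W = nRT ln(V₂/V₁) = 0.649×8.314×616×ln(0.239) = -4750 J.
Q = ΔU + W = -4750 J.
State after step 1: P = 265 kPa, V = 12.5 L, T = 616 K.
Step 2 — Polytropic n=1.49: T₂ = T₁(V₁/V₂)^(n−1) = 616×(0.135)^0.49 = 231 K; P₂ = P₁(V₁/V₂)^n = 13.4 kPa.
W = (P₁V₁−P₂V₂)/(n−1) = (265×12.5−13.4×93.1)/0.49 = 4240 J.
ΔU = nCvΔT = 0.649×12.5×(231−616) = -3120 J.
Q = ΔU + W = 1120 J.
Net over both steps: W = -510 J, Q = -3630 J, ΔU = -3120 J.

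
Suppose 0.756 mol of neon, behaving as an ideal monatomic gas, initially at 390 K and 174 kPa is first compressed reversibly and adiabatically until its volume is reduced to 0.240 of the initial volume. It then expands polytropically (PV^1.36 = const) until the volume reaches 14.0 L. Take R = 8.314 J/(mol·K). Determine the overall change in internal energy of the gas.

2030 J

V₁ = nRT₁/P₁ = 0.756×8.314×390/174 = 14.1 L.
Step 1 — Adiabatic: TV^(γ−1) = const ⇒ T₂ = 390×(4.17)^0.667 = 1010 K; PV^γ = const ⇒ P₂ = 1880 kPa.
ΔU = nCvΔT = 0.756×12.5×(1010−390) = 5840 J.
Q = 0 for an adiabatic process, so W = −ΔU = -5840 J.
State after step 1: P = 1880 kPa, V = 3.38 L, T = 1010 K.
Step 2 — Polytropic n=1.36: T₂ = T₁(V₁/V₂)^(n−1) = 1010×(0.242)^0.36 = 605 K; P₂ = P₁(V₁/V₂)^n = 272 kPa.
W = (P₁V₁−P₂V₂)/(n−1) = (1880×3.38−272×14.0)/0.36 = 7060 J.
ΔU = nCvΔT = 0.756×12.5×(605−1010) = -3810 J.
Q = ΔU + W = 3250 J.
Net over both steps: W = 1220 J, Q = 3250 J, ΔU = 2030 J.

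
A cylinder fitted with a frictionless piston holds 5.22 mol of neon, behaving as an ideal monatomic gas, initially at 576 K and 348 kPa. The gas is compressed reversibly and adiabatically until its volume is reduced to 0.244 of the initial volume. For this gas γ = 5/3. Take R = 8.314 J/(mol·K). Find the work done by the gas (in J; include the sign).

-58500 J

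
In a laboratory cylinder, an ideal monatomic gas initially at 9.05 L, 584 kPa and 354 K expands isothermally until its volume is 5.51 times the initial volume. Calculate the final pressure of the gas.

106 kPa

Isothermal: T stays 354 K; PV = const ⇒ V₂ = 49.9 L, P₂ = 106 kPa.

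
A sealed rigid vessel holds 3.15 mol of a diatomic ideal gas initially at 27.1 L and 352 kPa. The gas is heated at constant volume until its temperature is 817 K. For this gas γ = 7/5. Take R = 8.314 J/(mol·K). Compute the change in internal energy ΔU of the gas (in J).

T₁ = P₁V₁/(nR) = 352×27.1/(3.15×8.314) = 364 K.
Isochoric: V stays 27.1 L; P/T = const ⇒ T₂ = 817 K, P₂ = 790 kPa.
For an ideal gas ΔU = nCvΔT with Cv = (5/2)R = 20.8 J/(mol·K).
ΔU = 3.15×20.8×(817−364) = 29600 J.

29600 J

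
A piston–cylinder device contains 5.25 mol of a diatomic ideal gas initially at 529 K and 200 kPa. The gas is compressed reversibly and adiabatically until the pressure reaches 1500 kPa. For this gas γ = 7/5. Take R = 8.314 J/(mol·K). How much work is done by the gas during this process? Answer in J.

-44900 J

V₁ = nRT₁/P₁ = 5.25×8.314×529/200 = 115 L.
Adiabatic: T₂/T₁ = (P₂/P₁)^((γ−1)/γ) ⇒ T₂ = 529×(7.50)^0.286 = 941 K; V₂ = 27.4 L.
ΔU = nCvΔT = 5.25×20.8×(941−529) = 44900 J.
Q = 0 for an adiabatic process, so W = −ΔU = -44900 J.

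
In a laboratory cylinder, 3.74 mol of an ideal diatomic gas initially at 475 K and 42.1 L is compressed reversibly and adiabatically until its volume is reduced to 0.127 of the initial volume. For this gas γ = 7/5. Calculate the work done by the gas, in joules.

P₁ = nRT₁/V₁ = 3.74×8.314×475/42.1 = 351 kPa.
Adiabatic: TV^(γ−1) = const ⇒ T₂ = 475×(7.87)^0.400 = 1080 K; PV^γ = const ⇒ P₂ = 6310 kPa.
ΔU = nCvΔT = 3.74×20.8×(1080−475) = 47400 J.
Q = 0 for an adiabatic process, so W = −ΔU = -47400 J.

-47400 J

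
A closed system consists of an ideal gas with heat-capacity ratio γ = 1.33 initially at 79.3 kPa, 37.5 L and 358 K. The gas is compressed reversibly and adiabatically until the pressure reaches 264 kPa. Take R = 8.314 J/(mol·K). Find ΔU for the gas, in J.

n = P₁V₁/(RT₁) = 79.3×37.5/(8.314×358) = 0.999 mol.
Adiabatic: T₂/T₁ = (P₂/P₁)^((γ−1)/γ) ⇒ T₂ = 358×(3.33)^0.248 = 482 K; V₂ = 15.2 L.
For an ideal gas ΔU = nCvΔT with Cv = R/(γ−1) = 25.2 J/(mol·K).
ΔU = 0.999×25.2×(482−358) = 3130 J.

3130 J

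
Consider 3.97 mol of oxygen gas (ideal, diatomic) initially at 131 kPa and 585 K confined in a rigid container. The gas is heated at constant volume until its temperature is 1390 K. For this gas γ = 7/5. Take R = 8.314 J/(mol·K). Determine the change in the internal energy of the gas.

V₁ = nRT₁/P₁ = 3.97×8.314×585/131 = 147 L.
Isochoric: V stays 147 L; P/T = const ⇒ T₂ = 1390 K, P₂ = 311 kPa.
For an ideal gas ΔU = nCvΔT with Cv = (5/2)R = 20.8 J/(mol·K).
ΔU = 3.97×20.8×(1390−585) = 66400 J.

66400 J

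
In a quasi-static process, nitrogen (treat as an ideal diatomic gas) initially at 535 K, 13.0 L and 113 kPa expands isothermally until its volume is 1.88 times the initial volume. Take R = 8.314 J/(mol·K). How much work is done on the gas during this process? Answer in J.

n = P₁V₁/(RT₁) = 113×13.0/(8.314×535) = 0.330 mol.
Isothermal: T stays 535 K; PV = const ⇒ V₂ = 24.4 L, P₂ = 60.1 kPa.
W = nRT ln(V₂/V₁) = 0.330×8.314×535×ln(1.88) = 927 J.
Work done on the gas = −W_by = -927 J.

-927 J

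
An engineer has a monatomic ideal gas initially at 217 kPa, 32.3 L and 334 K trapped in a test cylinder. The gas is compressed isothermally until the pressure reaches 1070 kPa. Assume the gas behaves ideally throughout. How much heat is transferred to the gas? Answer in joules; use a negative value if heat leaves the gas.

n = P₁V₁/(RT₁) = 217×32.3/(8.314×334) = 2.52 mol.
Isothermal: T stays 334 K; PV = const ⇒ V₂ = 6.55 L, P₂ = 1070 kPa.
ΔU = 0 (ideal gas, T constant).
W = nRT ln(V₂/V₁) = 2.52×8.314×334×ln(0.203) = -11200 J.
Q = ΔU + W = -11200 J.

-11200 J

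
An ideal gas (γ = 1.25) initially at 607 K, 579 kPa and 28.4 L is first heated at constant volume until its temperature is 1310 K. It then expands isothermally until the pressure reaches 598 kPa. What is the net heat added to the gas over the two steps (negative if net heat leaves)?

n = P₁V₁/(RT₁) = 579×28.4/(8.314×607) = 3.26 mol.
Step 1 — Isochoric: V stays 28.4 L; P/T = const ⇒ T₂ = 1310 K, P₂ = 1250 kPa.
W = 0 (no volume change).
ΔU = nCvΔT = 3.26×33.3×(1310−607) = 76200 J.
Q = ΔU = 76200 J.
State after step 1: P = 1250 kPa, V = 28.4 L, T = 1310 K.
Step 2 — Isothermal: T stays 1310 K; PV = const ⇒ V₂ = 59.3 L, P₂ = 598 kPa.
ΔU = 0 (ideal gas, T constant).
W = nRT ln(V₂/V₁) = 3.26×8.314×1310×ln(2.09) = 26200 J.
Q = ΔU + W = 26200 J.
Net over both steps: W = 26200 J, Q = 102000 J, ΔU = 76200 J.

102000 J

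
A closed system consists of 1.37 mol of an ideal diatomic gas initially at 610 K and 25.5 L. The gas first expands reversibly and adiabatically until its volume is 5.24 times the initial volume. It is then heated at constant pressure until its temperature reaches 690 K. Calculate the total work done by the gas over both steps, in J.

12700 J

P₁ = nRT₁/V₁ = 1.37×8.314×610/25.5 = 272 kPa.
Step 1 — Adiabatic: TV^(γ−1) = const ⇒ T₂ = 610×(0.191)^0.400 = 314 K; PV^γ = const ⇒ P₂ = 26.8 kPa.
ΔU = nCvΔT = 1.37×20.8×(314−610) = -8410 J.
Q = 0 for an adiabatic process, so W = −ΔU = 8410 J.
State after step 1: P = 26.8 kPa, V = 134 L, T = 314 K.
Step 2 — Isobaric: P stays 26.8 kPa; V/T = const ⇒ T₂ = 690 K, V₂ = 293 L.
W = PΔV = 26.8×(293−134) kPa·L = 4280 J.
ΔU = nCvΔT = 1.37×20.8×(690−314) = 10700 J.
Q = ΔU + W = nCpΔT = 15000 J.
Net over both steps: W = 12700 J, Q = 15000 J, ΔU = 2280 J.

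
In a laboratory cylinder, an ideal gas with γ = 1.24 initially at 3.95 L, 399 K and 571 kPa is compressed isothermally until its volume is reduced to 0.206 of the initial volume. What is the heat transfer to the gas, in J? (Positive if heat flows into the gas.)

-3560 J

n = P₁V₁/(RT₁) = 571×3.95/(8.314×399) = 0.680 mol.
Isothermal: T stays 399 K; PV = const ⇒ V₂ = 0.814 L, P₂ = 2770 kPa.
ΔU = 0 (ideal gas, T constant).
W = nRT ln(V₂/V₁) = 0.680×8.314×399×ln(0.206) = -3560 J.
Q = ΔU + W = -3560 J.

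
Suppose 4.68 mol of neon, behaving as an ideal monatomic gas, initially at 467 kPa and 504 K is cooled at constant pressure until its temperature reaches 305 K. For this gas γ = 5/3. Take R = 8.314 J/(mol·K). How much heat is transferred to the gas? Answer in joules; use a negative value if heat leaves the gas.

-19400 J

V₁ = nRT₁/P₁ = 4.68×8.314×504/467 = 42.0 L.
Isobaric: P stays 467 kPa; V/T = const ⇒ T₂ = 305 K, V₂ = 25.4 L.
W = PΔV = 467×(25.4−42.0) kPa·L = -7740 J.
ΔU = nCvΔT = 4.68×12.5×(305−504) = -11600 J.
Q = ΔU + W = nCpΔT = -19400 J.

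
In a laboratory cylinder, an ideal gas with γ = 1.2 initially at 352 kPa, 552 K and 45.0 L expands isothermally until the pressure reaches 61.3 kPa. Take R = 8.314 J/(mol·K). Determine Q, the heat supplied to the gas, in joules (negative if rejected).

n = P₁V₁/(RT₁) = 352×45.0/(8.314×552) = 3.45 mol.
Isothermal: T stays 552 K; PV = const ⇒ V₂ = 258 L, P₂ = 61.3 kPa.
ΔU = 0 (ideal gas, T constant).
W = nRT ln(V₂/V₁) = 3.45×8.314×552×ln(5.74) = 27700 J.
Q = ΔU + W = 27700 J.

27700 J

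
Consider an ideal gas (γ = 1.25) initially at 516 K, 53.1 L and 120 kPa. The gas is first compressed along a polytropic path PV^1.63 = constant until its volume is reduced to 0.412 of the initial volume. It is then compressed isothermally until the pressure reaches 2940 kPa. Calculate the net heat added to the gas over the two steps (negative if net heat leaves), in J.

n = P₁V₁/(RT₁) = 120×53.1/(8.314×516) = 1.49 mol.
Step 1 — Polytropic n=1.63: T₂ = T₁(V₁/V₂)^(n−1) = 516×(2.43)^0.63 = 902 K; P₂ = P₁(V₁/V₂)^n = 509 kPa.
W = (P₁V₁−P₂V₂)/(n−1) = (120×53.1−509×21.9)/0.63 = -7570 J.
ΔU = nCvΔT = 1.49×33.3×(902−516) = 19100 J.
Q = ΔU + W = 11500 J.
State after step 1: P = 509 kPa, V = 21.9 L, T = 902 K.
Step 2 — Isothermal: T stays 902 K; PV = const ⇒ V₂ = 3.79 L, P₂ = 2940 kPa.
ΔU = 0 (ideal gas, T constant).
W = nRT ln(V₂/V₁) = 1.49×8.314×902×ln(0.173) = -19500 J.
Q = ΔU + W = -19500 J.
Net over both steps: W = -27100 J, Q = -8030 J, ΔU = 19100 J.

-8030 J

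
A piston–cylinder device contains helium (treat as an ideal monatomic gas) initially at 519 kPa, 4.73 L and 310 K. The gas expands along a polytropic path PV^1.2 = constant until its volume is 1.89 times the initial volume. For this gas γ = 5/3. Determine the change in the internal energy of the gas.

-440 J

n = P₁V₁/(RT₁) = 519×4.73/(8.314×310) = 0.952 mol.
Polytropic n=1.2: T₂ = T₁(V₁/V₂)^(n−1) = 310×(0.529)^0.20 = 273 K; P₂ = P₁(V₁/V₂)^n = 242 kPa.
For an ideal gas ΔU = nCvΔT with Cv = (3/2)R = 12.5 J/(mol·K).
ΔU = 0.952×12.5×(273−310) = -440 J.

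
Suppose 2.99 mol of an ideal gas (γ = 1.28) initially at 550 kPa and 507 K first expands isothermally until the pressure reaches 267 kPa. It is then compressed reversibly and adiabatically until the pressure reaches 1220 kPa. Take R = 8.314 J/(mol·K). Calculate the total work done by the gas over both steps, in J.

V₁ = nRT₁/P₁ = 2.99×8.314×507/550 = 22.9 L.
Step 1 — Isothermal: T stays 507 K; PV = const ⇒ V₂ = 47.2 L, P₂ = 267 kPa.
ΔU = 0 (ideal gas, T constant).
W = nRT ln(V₂/V₁) = 2.99×8.314×507×ln(2.06) = 9110 J.
Q = ΔU + W = 9110 J.
State after step 1: P = 267 kPa, V = 47.2 L, T = 507 K.
Step 2 — Adiabatic: T₂/T₁ = (P₂/P₁)^((γ−1)/γ) ⇒ T₂ = 507×(4.57)^0.219 = 707 K; V₂ = 14.4 L.
ΔU = nCvΔT = 2.99×29.7×(707−507) = 17700 J.
Q = 0 for an adiabatic process, so W = −ΔU = -17700 J.
Net over both steps: W = -8640 J, Q = 9110 J, ΔU = 17700 J.

-8640 J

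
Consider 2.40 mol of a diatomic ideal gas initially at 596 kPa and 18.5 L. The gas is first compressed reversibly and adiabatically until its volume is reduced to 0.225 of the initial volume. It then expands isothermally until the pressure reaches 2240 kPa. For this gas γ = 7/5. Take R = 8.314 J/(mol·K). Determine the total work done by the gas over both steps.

-7190 J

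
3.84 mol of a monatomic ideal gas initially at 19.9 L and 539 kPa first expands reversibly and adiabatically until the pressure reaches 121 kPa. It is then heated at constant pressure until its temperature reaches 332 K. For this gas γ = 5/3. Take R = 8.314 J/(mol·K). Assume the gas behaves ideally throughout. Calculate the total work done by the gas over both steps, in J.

T₁ = P₁V₁/(nR) = 539×19.9/(3.84×8.314) = 336 K.
Step 1 — Adiabatic: T₂/T₁ = (P₂/P₁)^((γ−1)/γ) ⇒ T₂ = 336×(0.224)^0.400 = 185 K; V₂ = 48.8 L.
ΔU = nCvΔT = 3.84×12.5×(185−336) = -7240 J.
Q = 0 for an adiabatic process, so W = −ΔU = 7240 J.
State after step 1: P = 121 kPa, V = 48.8 L, T = 185 K.
Step 2 — Isobaric: P stays 121 kPa; V/T = const ⇒ T₂ = 332 K, V₂ = 87.6 L.
W = PΔV = 121×(87.6−48.8) kPa·L = 4700 J.
ΔU = nCvΔT = 3.84×12.5×(332−185) = 7050 J.
Q = ΔU + W = nCpΔT = 11700 J.
Net over both steps: W = 11900 J, Q = 11700 J, ΔU = -190 J.

11900 J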